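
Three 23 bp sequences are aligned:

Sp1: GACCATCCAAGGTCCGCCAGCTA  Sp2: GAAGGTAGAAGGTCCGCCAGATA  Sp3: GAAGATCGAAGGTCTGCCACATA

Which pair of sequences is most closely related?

Sp1–Sp2: 6/23 differ, p = 0.261, d = 0.321.
Sp1–Sp3: 6/23 differ, p = 0.261, d = 0.321.
Sp2–Sp3: 4/23 differ, p = 0.174, d = 0.198.
The smallest distance is between Sp2 and Sp3.

Sp2 and Sp3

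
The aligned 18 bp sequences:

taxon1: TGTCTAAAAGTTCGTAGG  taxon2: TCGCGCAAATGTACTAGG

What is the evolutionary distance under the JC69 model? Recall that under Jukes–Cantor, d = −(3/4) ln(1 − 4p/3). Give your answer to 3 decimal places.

0.673

The sequences differ at 8 of 18 sites (2, 3, 5, 6, 10, 11, 13, 14), so p = 8/18 ≈ 0.444444.
d = −(3/4) ln(1 − 4p/3) = −0.75 ln(1 − 0.592592) = −0.75 ln(0.407408)
  = −0.75 × (-0.897940) = 0.673455 substitutions/site.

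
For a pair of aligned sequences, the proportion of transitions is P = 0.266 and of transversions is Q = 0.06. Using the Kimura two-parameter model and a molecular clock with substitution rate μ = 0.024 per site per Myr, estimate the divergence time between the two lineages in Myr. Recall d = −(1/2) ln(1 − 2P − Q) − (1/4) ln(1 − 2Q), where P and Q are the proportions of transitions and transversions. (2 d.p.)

10.00

Under the Kimura two-parameter model, d = −½ ln(1 − 2P − Q) − ¼ ln(1 − 2Q).
1 − 2P − Q = 0.408, giving −½ ln(0.408) = 0.448244.
1 − 2Q = 0.88, giving −¼ ln(0.88) = 0.031958.
d = 0.448244 + 0.031958 = 0.480202.
Under a molecular clock d = 2μt, so t = d/(2μ) = 0.480202 / (2 × 0.024) = 10.00 Myr.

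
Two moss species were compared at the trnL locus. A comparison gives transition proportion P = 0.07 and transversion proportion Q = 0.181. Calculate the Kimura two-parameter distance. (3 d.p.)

Under the Kimura two-parameter model, d = −½ ln(1 − 2P − Q) − ¼ ln(1 − 2Q).
1 − 2P − Q = 0.679, giving −½ ln(0.679) = 0.193567.
1 − 2Q = 0.638, giving −¼ ln(0.638) = 0.112354.
d = 0.193567 + 0.112354 = 0.305921.

0.306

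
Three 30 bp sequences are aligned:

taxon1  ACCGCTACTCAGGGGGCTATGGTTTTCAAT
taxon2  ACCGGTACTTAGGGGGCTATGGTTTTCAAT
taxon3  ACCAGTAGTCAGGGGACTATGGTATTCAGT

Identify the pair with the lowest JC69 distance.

taxon1 and taxon2

taxon1–taxon2: 2/30 differ, p = 0.067, d = 0.070.
taxon1–taxon3: 6/30 differ, p = 0.200, d = 0.233.
taxon2–taxon3: 6/30 differ, p = 0.200, d = 0.233.
The smallest distance is between taxon1 and taxon2.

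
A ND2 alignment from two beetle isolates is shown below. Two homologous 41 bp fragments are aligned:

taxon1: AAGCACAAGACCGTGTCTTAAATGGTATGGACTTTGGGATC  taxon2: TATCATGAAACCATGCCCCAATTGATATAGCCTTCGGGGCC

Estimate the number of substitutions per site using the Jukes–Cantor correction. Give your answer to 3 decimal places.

The sequences differ at 16 of 41 sites, so p = 16/41 ≈ 0.390244.
d = −(3/4) ln(1 − 4p/3) = −0.75 ln(1 − 0.520325) = −0.75 ln(0.479675)
  = −0.75 × (-0.734646) = 0.550985 substitutions/site.

0.551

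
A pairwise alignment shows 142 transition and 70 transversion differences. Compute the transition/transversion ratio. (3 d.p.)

R = 142/70 = 2.028571… ≈ 2.029 (to 3 d.p.).

2.029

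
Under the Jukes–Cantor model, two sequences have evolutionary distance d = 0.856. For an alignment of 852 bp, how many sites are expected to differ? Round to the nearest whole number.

435

Invert JC69: p = (3/4)(1 − e^(−4d/3)) = 0.75 × (1 − e^(-1.141333)) = 0.75 × (1 − 0.319393) = 0.510455.
Expected differing sites = pL ≈ 0.510455 × 852 = 434.90766 ≈ 435.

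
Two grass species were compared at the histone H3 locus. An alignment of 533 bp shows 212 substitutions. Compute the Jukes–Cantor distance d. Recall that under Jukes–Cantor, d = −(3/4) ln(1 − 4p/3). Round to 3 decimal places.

0.567

p = 212/533 ≈ 0.397749.
d = −(3/4) ln(1 − 4p/3) = −0.75 ln(1 − 0.530332) = −0.75 ln(0.469668)
  = −0.75 × (-0.755729) = 0.566797 substitutions/site.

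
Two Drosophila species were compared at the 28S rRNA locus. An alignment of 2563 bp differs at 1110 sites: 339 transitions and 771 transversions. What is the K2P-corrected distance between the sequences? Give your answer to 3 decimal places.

0.647

P = 339/2563 ≈ 0.132267 and Q = 771/2563 ≈ 0.300819.
Under the Kimura two-parameter model, d = −½ ln(1 − 2P − Q) − ¼ ln(1 − 2Q).
1 − 2P − Q = 0.434647, giving −½ ln(0.434647) = 0.416611.
1 − 2Q = 0.398362, giving −¼ ln(0.398362) = 0.230099.
d = 0.416611 + 0.230099 = 0.646710.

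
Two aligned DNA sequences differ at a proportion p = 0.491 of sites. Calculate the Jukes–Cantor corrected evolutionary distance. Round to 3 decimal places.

0.797

d = −(3/4) ln(1 − 4p/3) = −0.75 ln(1 − 0.654667) = −0.75 ln(0.345333)
  = −0.75 × (-1.063246) = 0.797435 substitutions/site.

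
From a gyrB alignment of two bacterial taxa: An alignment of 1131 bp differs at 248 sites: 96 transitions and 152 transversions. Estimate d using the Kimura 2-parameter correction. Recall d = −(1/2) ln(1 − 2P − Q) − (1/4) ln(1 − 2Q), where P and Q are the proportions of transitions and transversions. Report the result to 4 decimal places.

0.2596

P = 96/1131 ≈ 0.084881 and Q = 152/1131 ≈ 0.134394.
Under the Kimura two-parameter model, d = −½ ln(1 − 2P − Q) − ¼ ln(1 − 2Q).
1 − 2P − Q = 0.695844, giving −½ ln(0.695844) = 0.181315.
1 − 2Q = 0.731212, giving −¼ ln(0.731212) = 0.078263.
d = 0.181315 + 0.078263 = 0.259578.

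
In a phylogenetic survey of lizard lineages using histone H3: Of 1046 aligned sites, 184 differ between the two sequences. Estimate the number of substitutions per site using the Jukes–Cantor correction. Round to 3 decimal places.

p = 184/1046 ≈ 0.175908.
d = −(3/4) ln(1 − 4p/3) = −0.75 ln(1 − 0.234544) = −0.75 ln(0.765456)
  = −0.75 × (-0.267284) = 0.200463 substitutions/site.

0.200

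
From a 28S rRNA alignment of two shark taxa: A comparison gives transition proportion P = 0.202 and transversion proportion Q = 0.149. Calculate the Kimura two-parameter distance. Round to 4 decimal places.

0.4911

Under the Kimura two-parameter model, d = −½ ln(1 − 2P − Q) − ¼ ln(1 − 2Q).
1 − 2P − Q = 0.447, giving −½ ln(0.447) = 0.402598.
1 − 2Q = 0.702, giving −¼ ln(0.702) = 0.088455.
d = 0.402598 + 0.088455 = 0.491053.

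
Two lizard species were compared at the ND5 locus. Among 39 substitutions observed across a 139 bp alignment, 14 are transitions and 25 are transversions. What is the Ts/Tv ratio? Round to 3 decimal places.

0.560

R = 14/25 = 0.560.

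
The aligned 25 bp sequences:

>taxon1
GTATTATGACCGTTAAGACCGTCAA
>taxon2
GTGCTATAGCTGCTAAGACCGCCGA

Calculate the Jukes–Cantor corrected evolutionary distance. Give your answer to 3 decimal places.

The sequences differ at 8 of 25 sites (3, 4, 8, 9, 11, 13, 22, 24), so p = 8/25 = 0.32.
d = −(3/4) ln(1 − 4p/3) = −0.75 ln(1 − 0.426667) = −0.75 ln(0.573333)
  = −0.75 × (-0.556289) = 0.417217 substitutions/site.

0.417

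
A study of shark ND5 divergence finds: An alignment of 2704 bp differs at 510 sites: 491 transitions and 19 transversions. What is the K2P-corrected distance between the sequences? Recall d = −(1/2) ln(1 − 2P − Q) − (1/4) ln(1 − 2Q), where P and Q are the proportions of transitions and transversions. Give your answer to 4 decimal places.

0.2347

P = 491/2704 ≈ 0.181583 and Q = 19/2704 ≈ 0.007027.
Under the Kimura two-parameter model, d = −½ ln(1 − 2P − Q) − ¼ ln(1 − 2Q).
1 − 2P − Q = 0.629807, giving −½ ln(0.629807) = 0.231171.
1 − 2Q = 0.985946, giving −¼ ln(0.985946) = 0.003538.
d = 0.231171 + 0.003538 = 0.234709.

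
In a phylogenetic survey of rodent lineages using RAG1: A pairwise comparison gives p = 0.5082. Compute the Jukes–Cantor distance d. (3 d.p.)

d = −(3/4) ln(1 − 4p/3) = −0.75 ln(1 − 0.6776) = −0.75 ln(0.3224)
  = −0.75 × (-1.131962) = 0.848972 substitutions/site.

0.849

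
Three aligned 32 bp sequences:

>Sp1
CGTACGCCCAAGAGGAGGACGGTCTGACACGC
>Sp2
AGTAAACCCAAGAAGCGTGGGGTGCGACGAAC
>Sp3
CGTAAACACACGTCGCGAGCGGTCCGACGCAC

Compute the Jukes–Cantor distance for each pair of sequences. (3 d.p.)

Sp1–Sp2: 13/32 sites differ → p = 0.40625, d = −0.75 ln(1 − 0.541667) = 0.585119 ≈ 0.585.
Sp1–Sp3: 12/32 sites differ → p = 0.375, d = −0.75 ln(1 − 0.5) = 0.519860 ≈ 0.520.
Sp2–Sp3: 9/32 sites differ → p = 0.28125, d = −0.75 ln(1 − 0.375) = 0.352503 ≈ 0.353.

d(Sp1,Sp2) = 0.585, d(Sp1,Sp3) = 0.520, d(Sp2,Sp3) = 0.353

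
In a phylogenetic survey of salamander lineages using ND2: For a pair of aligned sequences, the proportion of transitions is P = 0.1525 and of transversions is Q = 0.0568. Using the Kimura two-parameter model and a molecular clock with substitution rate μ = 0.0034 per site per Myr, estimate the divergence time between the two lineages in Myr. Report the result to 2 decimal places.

37.46

Under the Kimura two-parameter model, d = −½ ln(1 − 2P − Q) − ¼ ln(1 − 2Q).
1 − 2P − Q = 0.6382, giving −½ ln(0.6382) = 0.224552.
1 − 2Q = 0.8864, giving −¼ ln(0.8864) = 0.030147.
d = 0.224552 + 0.030147 = 0.254699.
Under a molecular clock d = 2μt, so t = d/(2μ) = 0.254699 / (2 × 0.0034) = 37.46 Myr.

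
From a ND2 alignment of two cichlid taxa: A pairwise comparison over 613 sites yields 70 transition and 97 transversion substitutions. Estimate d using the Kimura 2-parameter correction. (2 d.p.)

P = 70/613 ≈ 0.114192 and Q = 97/613 ≈ 0.158238.
Under the Kimura two-parameter model, d = −½ ln(1 − 2P − Q) − ¼ ln(1 − 2Q).
1 − 2P − Q = 0.613378, giving −½ ln(0.613378) = 0.244387.
1 − 2Q = 0.683524, giving −¼ ln(0.683524) = 0.095123.
d = 0.244387 + 0.095123 = 0.339510.

0.34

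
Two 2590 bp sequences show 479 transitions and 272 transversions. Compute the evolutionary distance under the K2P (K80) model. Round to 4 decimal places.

P = 479/2590 ≈ 0.184942 and Q = 272/2590 ≈ 0.105019.
Under the Kimura two-parameter model, d = −½ ln(1 − 2P − Q) − ¼ ln(1 − 2Q).
1 − 2P − Q = 0.525097, giving −½ ln(0.525097) = 0.322086.
1 − 2Q = 0.789962, giving −¼ ln(0.789962) = 0.058943.
d = 0.322086 + 0.058943 = 0.381029.

0.3810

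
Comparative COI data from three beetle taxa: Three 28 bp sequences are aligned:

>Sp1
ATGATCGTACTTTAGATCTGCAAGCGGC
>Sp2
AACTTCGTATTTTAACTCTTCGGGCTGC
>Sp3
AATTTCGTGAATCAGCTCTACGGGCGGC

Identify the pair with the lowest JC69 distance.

Sp2 and Sp3

Sp1–Sp2: 10/28 differ, p = 0.357, d = 0.485.
Sp1–Sp3: 11/28 differ, p = 0.393, d = 0.556.
Sp2–Sp3: 8/28 differ, p = 0.286, d = 0.360.
The smallest distance is between Sp2 and Sp3.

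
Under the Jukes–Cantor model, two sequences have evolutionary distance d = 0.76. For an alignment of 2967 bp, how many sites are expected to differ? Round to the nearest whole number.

Invert JC69: p = (3/4)(1 − e^(−4d/3)) = 0.75 × (1 − e^(-1.013333)) = 0.75 × (1 − 0.363007) = 0.477745.
Expected differing sites = pL ≈ 0.477745 × 2967 = 1417.469415 ≈ 1417.

1417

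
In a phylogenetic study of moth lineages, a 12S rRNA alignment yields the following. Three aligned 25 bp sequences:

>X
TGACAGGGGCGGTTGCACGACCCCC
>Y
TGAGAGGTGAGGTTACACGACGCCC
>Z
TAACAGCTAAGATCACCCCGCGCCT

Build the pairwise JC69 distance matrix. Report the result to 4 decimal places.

d(X,Y) = 0.2326, d(X,Z) = 0.8865, d(Y,Z) = 0.5716

X–Y: 5/25 sites differ → p = 0.2, d = −0.75 ln(1 − 0.266667) = 0.232617 ≈ 0.2326.
X–Z: 13/25 sites differ → p = 0.52, d = −0.75 ln(1 − 0.693333) = 0.886495 ≈ 0.8865.
Y–Z: 10/25 sites differ → p = 0.4, d = −0.75 ln(1 − 0.533333) = 0.571605 ≈ 0.5716.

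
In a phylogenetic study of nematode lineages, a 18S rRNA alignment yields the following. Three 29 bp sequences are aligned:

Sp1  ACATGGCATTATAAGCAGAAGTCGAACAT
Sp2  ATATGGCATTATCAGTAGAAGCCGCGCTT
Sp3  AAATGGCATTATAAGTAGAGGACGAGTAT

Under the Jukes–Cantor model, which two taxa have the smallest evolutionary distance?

Sp1 and Sp3

Sp1–Sp2: 7/29 differ, p = 0.241, d = 0.291.
Sp1–Sp3: 6/29 differ, p = 0.207, d = 0.242.
Sp2–Sp3: 7/29 differ, p = 0.241, d = 0.291.
The smallest distance is between Sp1 and Sp3.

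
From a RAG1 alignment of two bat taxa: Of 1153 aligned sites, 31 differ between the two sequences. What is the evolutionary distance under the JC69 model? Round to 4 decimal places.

p = 31/1153 ≈ 0.026886.
d = −(3/4) ln(1 − 4p/3) = −0.75 ln(1 − 0.035848) = −0.75 ln(0.964152)
  = −0.75 × (-0.036506) = 0.027380 substitutions/site.

0.0274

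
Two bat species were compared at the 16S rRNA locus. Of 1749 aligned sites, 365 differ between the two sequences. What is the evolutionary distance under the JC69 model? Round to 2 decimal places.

p = 365/1749 ≈ 0.208691.
d = −(3/4) ln(1 − 4p/3) = −0.75 ln(1 − 0.278255) = −0.75 ln(0.721745)
  = −0.75 × (-0.326083) = 0.244562 substitutions/site.

0.24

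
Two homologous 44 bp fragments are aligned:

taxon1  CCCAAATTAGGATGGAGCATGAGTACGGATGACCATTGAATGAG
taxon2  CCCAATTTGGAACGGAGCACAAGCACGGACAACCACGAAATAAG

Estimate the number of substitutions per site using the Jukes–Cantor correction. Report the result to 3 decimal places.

0.376

The sequences differ at 13 of 44 sites, so p = 13/44 ≈ 0.295455.
d = −(3/4) ln(1 − 4p/3) = −0.75 ln(1 − 0.39394) = −0.75 ln(0.60606)
  = −0.75 × (-0.500776) = 0.375582 substitutions/site.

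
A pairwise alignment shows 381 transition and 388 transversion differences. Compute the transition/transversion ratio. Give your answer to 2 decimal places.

0.98

R = 381/388 = 0.981958… ≈ 0.98 (to 2 d.p.).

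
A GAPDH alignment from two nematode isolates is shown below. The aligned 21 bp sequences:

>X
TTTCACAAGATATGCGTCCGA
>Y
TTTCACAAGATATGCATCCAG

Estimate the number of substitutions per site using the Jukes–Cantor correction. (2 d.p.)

The sequences differ at 3 of 21 sites (16, 20, 21), so p = 3/21 ≈ 0.142857.
d = −(3/4) ln(1 − 4p/3) = −0.75 ln(1 − 0.190476) = −0.75 ln(0.809524)
  = −0.75 × (-0.211309) = 0.158482 substitutions/site.

0.16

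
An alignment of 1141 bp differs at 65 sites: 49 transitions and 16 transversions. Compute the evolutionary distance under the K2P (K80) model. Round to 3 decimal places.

0.060

P = 49/1141 ≈ 0.042945 and Q = 16/1141 ≈ 0.014023.
Under the Kimura two-parameter model, d = −½ ln(1 − 2P − Q) − ¼ ln(1 − 2Q).
1 − 2P − Q = 0.900087, giving −½ ln(0.900087) = 0.052632.
1 − 2Q = 0.971954, giving −¼ ln(0.971954) = 0.007112.
d = 0.052632 + 0.007112 = 0.059744.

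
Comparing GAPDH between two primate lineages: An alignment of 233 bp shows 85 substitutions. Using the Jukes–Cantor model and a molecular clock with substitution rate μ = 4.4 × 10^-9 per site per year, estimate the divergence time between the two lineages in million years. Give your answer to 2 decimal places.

p = 85/233 ≈ 0.364807.
d = −(3/4) ln(1 − 4p/3) = −0.75 ln(1 − 0.486409) = −0.75 ln(0.513591)
  = −0.75 × (-0.666328) = 0.499746 substitutions/site.
Under a molecular clock d = 2μt, so t = d/(2μ) = 0.499746 / (2 × 4.4 × 10^-9) = 56.79 million years.

56.79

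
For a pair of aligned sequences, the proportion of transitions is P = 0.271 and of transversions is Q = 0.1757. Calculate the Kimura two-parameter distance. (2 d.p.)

Under the Kimura two-parameter model, d = −½ ln(1 − 2P − Q) − ¼ ln(1 − 2Q).
1 − 2P − Q = 0.2823, giving −½ ln(0.2823) = 0.632392.
1 − 2Q = 0.6486, giving −¼ ln(0.6486) = 0.108235.
d = 0.632392 + 0.108235 = 0.740627.

0.74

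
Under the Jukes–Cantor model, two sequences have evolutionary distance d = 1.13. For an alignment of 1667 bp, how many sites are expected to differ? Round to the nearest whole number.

973

Invert JC69: p = (3/4)(1 − e^(−4d/3)) = 0.75 × (1 − e^(-1.506667)) = 0.75 × (1 − 0.221647) = 0.583765.
Expected differing sites = pL ≈ 0.583765 × 1667 = 973.136255 ≈ 973.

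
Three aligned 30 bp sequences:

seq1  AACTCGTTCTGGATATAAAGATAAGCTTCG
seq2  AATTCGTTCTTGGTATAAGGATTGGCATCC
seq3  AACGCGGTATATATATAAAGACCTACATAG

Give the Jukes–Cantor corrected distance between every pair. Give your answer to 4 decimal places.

seq1–seq2: 8/30 sites differ → p ≈ 0.266667, d = −0.75 ln(1 − 0.355556) = 0.329526 ≈ 0.3295.
seq1–seq3: 11/30 sites differ → p ≈ 0.366667, d = −0.75 ln(1 − 0.488889) = 0.503376 ≈ 0.5034.
seq2–seq3: 14/30 sites differ → p ≈ 0.466667, d = −0.75 ln(1 − 0.622223) = 0.730088 ≈ 0.7301.

d(seq1,seq2) = 0.3295, d(seq1,seq3) = 0.5034, d(seq2,seq3) = 0.7301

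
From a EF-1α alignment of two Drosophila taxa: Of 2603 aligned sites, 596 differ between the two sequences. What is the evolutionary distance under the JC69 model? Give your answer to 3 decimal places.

p = 596/2603 ≈ 0.228967.
d = −(3/4) ln(1 − 4p/3) = −0.75 ln(1 − 0.305289) = −0.75 ln(0.694711)
  = −0.75 × (-0.364259) = 0.273194 substitutions/site.

0.273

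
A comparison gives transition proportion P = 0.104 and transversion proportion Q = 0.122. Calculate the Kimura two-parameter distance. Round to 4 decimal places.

0.2702

Under the Kimura two-parameter model, d = −½ ln(1 − 2P − Q) − ¼ ln(1 − 2Q).
1 − 2P − Q = 0.67, giving −½ ln(0.67) = 0.200239.
1 − 2Q = 0.756, giving −¼ ln(0.756) = 0.069928.
d = 0.200239 + 0.069928 = 0.270167.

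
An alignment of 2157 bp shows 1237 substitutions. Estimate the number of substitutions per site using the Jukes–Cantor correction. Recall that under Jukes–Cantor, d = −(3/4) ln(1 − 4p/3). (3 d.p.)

1.085

p = 1237/2157 ≈ 0.573482.
d = −(3/4) ln(1 − 4p/3) = −0.75 ln(1 − 0.764643) = −0.75 ln(0.235357)
  = −0.75 × (-1.446652) = 1.084989 substitutions/site.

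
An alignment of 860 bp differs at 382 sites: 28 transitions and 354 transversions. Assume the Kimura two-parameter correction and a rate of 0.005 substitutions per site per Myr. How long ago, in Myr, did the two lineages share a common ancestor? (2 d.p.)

P = 28/860 ≈ 0.032558 and Q = 354/860 ≈ 0.411628.
Under the Kimura two-parameter model, d = −½ ln(1 − 2P − Q) − ¼ ln(1 − 2Q).
1 − 2P − Q = 0.523256, giving −½ ln(0.523256) = 0.323842.
1 − 2Q = 0.176744, giving −¼ ln(0.176744) = 0.433263.
d = 0.323842 + 0.433263 = 0.757105.
Under a molecular clock d = 2μt, so t = d/(2μ) = 0.757105 / (2 × 0.005) = 75.71 Myr.

75.71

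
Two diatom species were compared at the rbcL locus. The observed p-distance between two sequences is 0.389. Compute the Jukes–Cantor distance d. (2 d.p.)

d = −(3/4) ln(1 − 4p/3) = −0.75 ln(1 − 0.518667) = −0.75 ln(0.481333)
  = −0.75 × (-0.731196) = 0.548397 substitutions/site.

0.55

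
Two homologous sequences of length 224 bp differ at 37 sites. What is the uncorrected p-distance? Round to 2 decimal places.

p = 37/224 = 0.165178… ≈ 0.17 (to 2 d.p.).

0.17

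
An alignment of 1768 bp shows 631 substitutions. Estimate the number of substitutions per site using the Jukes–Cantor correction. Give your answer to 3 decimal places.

0.485

p = 631/1768 ≈ 0.3569.
d = −(3/4) ln(1 − 4p/3) = −0.75 ln(1 − 0.475867) = −0.75 ln(0.524133)
  = −0.75 × (-0.646010) = 0.484508 substitutions/site.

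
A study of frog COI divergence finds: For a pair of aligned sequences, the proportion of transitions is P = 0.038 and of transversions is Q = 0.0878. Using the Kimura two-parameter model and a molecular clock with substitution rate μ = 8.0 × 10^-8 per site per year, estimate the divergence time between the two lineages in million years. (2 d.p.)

Under the Kimura two-parameter model, d = −½ ln(1 − 2P − Q) − ¼ ln(1 − 2Q).
1 − 2P − Q = 0.8362, giving −½ ln(0.8362) = 0.089444.
1 − 2Q = 0.8244, giving −¼ ln(0.8244) = 0.048275.
d = 0.089444 + 0.048275 = 0.137719.
Under a molecular clock d = 2μt, so t = d/(2μ) = 0.137719 / (2 × 8.0 × 10^-8) = 0.86 million years.

0.86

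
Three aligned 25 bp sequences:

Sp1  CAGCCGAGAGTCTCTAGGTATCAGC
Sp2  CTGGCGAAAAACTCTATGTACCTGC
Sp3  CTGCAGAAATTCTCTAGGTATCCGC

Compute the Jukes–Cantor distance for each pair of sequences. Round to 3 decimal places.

d(Sp1,Sp2) = 0.417, d(Sp1,Sp3) = 0.233, d(Sp2,Sp3) = 0.351

Sp1–Sp2: 8/25 sites differ → p = 0.32, d = −0.75 ln(1 − 0.426667) = 0.417216 ≈ 0.417.
Sp1–Sp3: 5/25 sites differ → p = 0.2, d = −0.75 ln(1 − 0.266667) = 0.232617 ≈ 0.233.
Sp2–Sp3: 7/25 sites differ → p = 0.28, d = −0.75 ln(1 − 0.373333) = 0.350505 ≈ 0.351.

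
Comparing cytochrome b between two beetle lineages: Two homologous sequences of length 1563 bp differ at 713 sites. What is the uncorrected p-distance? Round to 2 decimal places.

0.46

p = 713/1563 = 0.456174… ≈ 0.46 (to 2 d.p.).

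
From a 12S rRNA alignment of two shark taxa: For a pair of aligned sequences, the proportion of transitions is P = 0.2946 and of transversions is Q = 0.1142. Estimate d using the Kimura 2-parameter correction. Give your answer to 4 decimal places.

Under the Kimura two-parameter model, d = −½ ln(1 − 2P − Q) − ¼ ln(1 − 2Q).
1 − 2P − Q = 0.2966, giving −½ ln(0.2966) = 0.607685.
1 − 2Q = 0.7716, giving −¼ ln(0.7716) = 0.064822.
d = 0.607685 + 0.064822 = 0.672507.

0.6725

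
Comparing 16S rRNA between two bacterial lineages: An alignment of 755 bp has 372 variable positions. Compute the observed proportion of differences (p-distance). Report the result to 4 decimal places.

p = 372/755 = 0.492715… ≈ 0.4927 (to 4 d.p.).

0.4927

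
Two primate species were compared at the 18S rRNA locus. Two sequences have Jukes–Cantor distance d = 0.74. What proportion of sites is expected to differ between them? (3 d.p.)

p = (3/4)(1 − e^(−4d/3)) = 0.75 × (1 − e^(-0.986667)) = 0.75 × (1 − 0.372817) = 0.470387.

0.470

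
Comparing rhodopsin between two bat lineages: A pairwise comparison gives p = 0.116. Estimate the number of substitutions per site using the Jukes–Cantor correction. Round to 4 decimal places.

0.1260

d = −(3/4) ln(1 − 4p/3) = −0.75 ln(1 − 0.154667) = −0.75 ln(0.845333)
  = −0.75 × (-0.168025) = 0.126019 substitutions/site.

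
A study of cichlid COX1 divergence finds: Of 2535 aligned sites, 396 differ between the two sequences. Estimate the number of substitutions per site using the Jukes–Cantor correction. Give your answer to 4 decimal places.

p = 396/2535 ≈ 0.156213.
d = −(3/4) ln(1 − 4p/3) = −0.75 ln(1 − 0.208284) = −0.75 ln(0.791716)
  = −0.75 × (-0.233553) = 0.175165 substitutions/site.

0.1752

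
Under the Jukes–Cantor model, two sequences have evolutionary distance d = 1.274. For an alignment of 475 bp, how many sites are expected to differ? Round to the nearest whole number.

291

Invert JC69: p = (3/4)(1 − e^(−4d/3)) = 0.75 × (1 − e^(-1.698667)) = 0.75 × (1 − 0.182927) = 0.612805.
Expected differing sites = pL ≈ 0.612805 × 475 = 291.082375 ≈ 291.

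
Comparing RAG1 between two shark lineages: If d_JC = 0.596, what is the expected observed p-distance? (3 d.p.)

p = (3/4)(1 − e^(−4d/3)) = 0.75 × (1 − e^(-0.794667)) = 0.75 × (1 − 0.451732) = 0.411201.

0.411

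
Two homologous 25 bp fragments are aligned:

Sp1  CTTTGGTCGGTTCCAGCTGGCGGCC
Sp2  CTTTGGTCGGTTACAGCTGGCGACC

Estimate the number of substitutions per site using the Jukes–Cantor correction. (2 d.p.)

The sequences differ at 2 of 25 sites (13, 23), so p = 2/25 = 0.08.
d = −(3/4) ln(1 − 4p/3) = −0.75 ln(1 − 0.106667) = −0.75 ln(0.893333)
  = −0.75 × (-0.112796) = 0.084597 substitutions/site.

0.08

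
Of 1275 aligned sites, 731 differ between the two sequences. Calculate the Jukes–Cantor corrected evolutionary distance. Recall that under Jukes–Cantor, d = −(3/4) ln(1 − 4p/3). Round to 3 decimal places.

p = 731/1275 ≈ 0.573333.
d = −(3/4) ln(1 − 4p/3) = −0.75 ln(1 − 0.764444) = −0.75 ln(0.235556)
  = −0.75 × (-1.445807) = 1.084355 substitutions/site.

1.084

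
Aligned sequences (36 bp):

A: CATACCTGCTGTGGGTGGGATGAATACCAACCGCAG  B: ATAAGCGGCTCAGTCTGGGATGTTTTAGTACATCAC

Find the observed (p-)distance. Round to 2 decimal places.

The sequences differ at 18 of 36 positions.
p = 18/36 = 0.50.

0.50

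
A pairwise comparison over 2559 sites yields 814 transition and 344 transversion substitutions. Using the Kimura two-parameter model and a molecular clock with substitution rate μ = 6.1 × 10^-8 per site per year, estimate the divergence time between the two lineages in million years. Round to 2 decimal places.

P = 814/2559 ≈ 0.318093 and Q = 344/2559 ≈ 0.134428.
Under the Kimura two-parameter model, d = −½ ln(1 − 2P − Q) − ¼ ln(1 − 2Q).
1 − 2P − Q = 0.229386, giving −½ ln(0.229386) = 0.736175.
1 − 2Q = 0.731144, giving −¼ ln(0.731144) = 0.078286.
d = 0.736175 + 0.078286 = 0.814461.
Under a molecular clock d = 2μt, so t = d/(2μ) = 0.814461 / (2 × 6.1 × 10^-8) = 6.68 million years.

6.68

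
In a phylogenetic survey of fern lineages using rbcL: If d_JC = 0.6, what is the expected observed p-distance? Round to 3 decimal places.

p = (3/4)(1 − e^(−4d/3)) = 0.75 × (1 − e^(-0.8)) = 0.75 × (1 − 0.449329) = 0.413003.

0.413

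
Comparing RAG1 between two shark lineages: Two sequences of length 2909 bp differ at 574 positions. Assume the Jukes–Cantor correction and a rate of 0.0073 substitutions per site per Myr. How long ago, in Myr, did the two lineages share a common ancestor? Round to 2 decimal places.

15.68

p = 574/2909 ≈ 0.197319.
d = −(3/4) ln(1 − 4p/3) = −0.75 ln(1 − 0.263092) = −0.75 ln(0.736908)
  = −0.75 × (-0.305292) = 0.228969 substitutions/site.
Under a molecular clock d = 2μt, so t = d/(2μ) = 0.228969 / (2 × 0.0073) = 15.68 Myr.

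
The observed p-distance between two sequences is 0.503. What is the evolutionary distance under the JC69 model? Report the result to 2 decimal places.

d = −(3/4) ln(1 − 4p/3) = −0.75 ln(1 − 0.670667) = −0.75 ln(0.329333)
  = −0.75 × (-1.110686) = 0.833015 substitutions/site.

0.83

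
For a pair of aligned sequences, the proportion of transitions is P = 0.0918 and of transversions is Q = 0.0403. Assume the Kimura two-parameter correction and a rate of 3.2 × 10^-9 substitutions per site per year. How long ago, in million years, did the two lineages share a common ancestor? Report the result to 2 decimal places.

23.09

Under the Kimura two-parameter model, d = −½ ln(1 − 2P − Q) − ¼ ln(1 − 2Q).
1 − 2P − Q = 0.7761, giving −½ ln(0.7761) = 0.126737.
1 − 2Q = 0.9194, giving −¼ ln(0.9194) = 0.021008.
d = 0.126737 + 0.021008 = 0.147745.
Under a molecular clock d = 2μt, so t = d/(2μ) = 0.147745 / (2 × 3.2 × 10^-9) = 23.09 million years.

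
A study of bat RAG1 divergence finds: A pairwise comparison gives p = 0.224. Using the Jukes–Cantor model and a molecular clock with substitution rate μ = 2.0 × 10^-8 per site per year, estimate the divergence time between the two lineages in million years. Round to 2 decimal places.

6.65

d = −(3/4) ln(1 − 4p/3) = −0.75 ln(1 − 0.298667) = −0.75 ln(0.701333)
  = −0.75 × (-0.354772) = 0.266079 substitutions/site.
Under a molecular clock d = 2μt, so t = d/(2μ) = 0.266079 / (2 × 2.0 × 10^-8) = 6.65 million years.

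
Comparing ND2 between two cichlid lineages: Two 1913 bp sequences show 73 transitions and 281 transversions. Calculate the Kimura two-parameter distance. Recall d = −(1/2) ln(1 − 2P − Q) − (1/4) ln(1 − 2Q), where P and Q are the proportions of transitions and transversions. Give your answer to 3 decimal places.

P = 73/1913 ≈ 0.03816 and Q = 281/1913 ≈ 0.14689.
Under the Kimura two-parameter model, d = −½ ln(1 − 2P − Q) − ¼ ln(1 − 2Q).
1 − 2P − Q = 0.77679, giving −½ ln(0.77679) = 0.126293.
1 − 2Q = 0.70622, giving −¼ ln(0.70622) = 0.086957.
d = 0.126293 + 0.086957 = 0.213250.

0.213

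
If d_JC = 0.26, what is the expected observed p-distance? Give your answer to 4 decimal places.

0.2197

p = (3/4)(1 − e^(−4d/3)) = 0.75 × (1 − e^(-0.346667)) = 0.75 × (1 − 0.707041) = 0.219719.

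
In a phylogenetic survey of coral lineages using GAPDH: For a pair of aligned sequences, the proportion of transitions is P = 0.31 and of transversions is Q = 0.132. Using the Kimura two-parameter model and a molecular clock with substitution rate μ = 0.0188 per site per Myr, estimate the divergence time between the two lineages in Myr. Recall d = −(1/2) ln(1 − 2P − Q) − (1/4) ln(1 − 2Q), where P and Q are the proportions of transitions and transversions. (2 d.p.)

Under the Kimura two-parameter model, d = −½ ln(1 − 2P − Q) − ¼ ln(1 − 2Q).
1 − 2P − Q = 0.248, giving −½ ln(0.248) = 0.697163.
1 − 2Q = 0.736, giving −¼ ln(0.736) = 0.076631.
d = 0.697163 + 0.076631 = 0.773794.
Under a molecular clock d = 2μt, so t = d/(2μ) = 0.773794 / (2 × 0.0188) = 20.58 Myr.

20.58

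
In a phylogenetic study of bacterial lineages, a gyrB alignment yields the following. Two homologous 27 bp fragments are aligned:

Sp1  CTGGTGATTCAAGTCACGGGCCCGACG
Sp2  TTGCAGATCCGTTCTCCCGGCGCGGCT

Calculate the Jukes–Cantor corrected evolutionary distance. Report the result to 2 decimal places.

0.88

The sequences differ at 14 of 27 sites, so p = 14/27 ≈ 0.518519.
d = −(3/4) ln(1 − 4p/3) = −0.75 ln(1 − 0.691359) = −0.75 ln(0.308641)
  = −0.75 × (-1.175576) = 0.881682 substitutions/site.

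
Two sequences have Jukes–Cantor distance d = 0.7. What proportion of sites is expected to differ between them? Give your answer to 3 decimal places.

0.455

p = (3/4)(1 − e^(−4d/3)) = 0.75 × (1 − e^(-0.933333)) = 0.75 × (1 − 0.393241) = 0.455069.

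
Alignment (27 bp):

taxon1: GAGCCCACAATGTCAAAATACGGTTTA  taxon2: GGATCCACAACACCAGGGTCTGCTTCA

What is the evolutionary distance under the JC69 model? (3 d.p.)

0.770

The sequences differ at 13 of 27 sites, so p = 13/27 ≈ 0.481481.
d = −(3/4) ln(1 − 4p/3) = −0.75 ln(1 − 0.641975) = −0.75 ln(0.358025)
  = −0.75 × (-1.027152) = 0.770364 substitutions/site.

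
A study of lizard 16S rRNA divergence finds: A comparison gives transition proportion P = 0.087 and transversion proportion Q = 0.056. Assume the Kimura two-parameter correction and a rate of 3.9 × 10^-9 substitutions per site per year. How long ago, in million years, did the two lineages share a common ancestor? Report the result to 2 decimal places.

20.56

Under the Kimura two-parameter model, d = −½ ln(1 − 2P − Q) − ¼ ln(1 − 2Q).
1 − 2P − Q = 0.77, giving −½ ln(0.77) = 0.130682.
1 − 2Q = 0.888, giving −¼ ln(0.888) = 0.029696.
d = 0.130682 + 0.029696 = 0.160378.
Under a molecular clock d = 2μt, so t = d/(2μ) = 0.160378 / (2 × 3.9 × 10^-9) = 20.56 million years.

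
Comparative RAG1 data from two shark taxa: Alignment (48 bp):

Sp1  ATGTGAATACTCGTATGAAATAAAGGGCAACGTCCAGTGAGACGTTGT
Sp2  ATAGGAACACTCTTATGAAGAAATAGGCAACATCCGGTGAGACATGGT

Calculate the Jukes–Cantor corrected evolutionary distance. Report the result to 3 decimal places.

0.304

The sequences differ at 12 of 48 sites, so p = 12/48 = 0.25.
d = −(3/4) ln(1 − 4p/3) = −0.75 ln(1 − 0.333333) = −0.75 ln(0.666667)
  = −0.75 × (-0.405465) = 0.304099 substitutions/site.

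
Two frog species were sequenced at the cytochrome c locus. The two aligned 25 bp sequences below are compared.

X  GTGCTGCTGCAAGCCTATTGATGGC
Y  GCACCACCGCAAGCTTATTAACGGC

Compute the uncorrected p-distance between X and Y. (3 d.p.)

0.320

The sequences differ at 8 of 25 positions (sites 2, 3, 5, 6, 8, 15, 20, 22).
p = 8/25 = 0.320.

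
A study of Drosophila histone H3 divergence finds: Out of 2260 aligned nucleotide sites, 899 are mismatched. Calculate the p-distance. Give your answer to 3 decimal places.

0.398

p = 899/2260 = 0.397787… ≈ 0.398 (to 3 d.p.).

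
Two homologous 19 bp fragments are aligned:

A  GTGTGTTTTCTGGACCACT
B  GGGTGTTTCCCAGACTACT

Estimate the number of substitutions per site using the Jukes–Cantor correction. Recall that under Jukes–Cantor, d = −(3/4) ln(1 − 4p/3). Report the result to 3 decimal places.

The sequences differ at 5 of 19 sites (2, 9, 11, 12, 16), so p = 5/19 ≈ 0.263158.
d = −(3/4) ln(1 − 4p/3) = −0.75 ln(1 − 0.350877) = −0.75 ln(0.649123)
  = −0.75 × (-0.432133) = 0.324100 substitutions/site.

0.324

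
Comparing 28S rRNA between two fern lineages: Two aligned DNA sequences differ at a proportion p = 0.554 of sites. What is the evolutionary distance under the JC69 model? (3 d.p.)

d = −(3/4) ln(1 − 4p/3) = −0.75 ln(1 − 0.738667) = −0.75 ln(0.261333)
  = −0.75 × (-1.341960) = 1.006470 substitutions/site.

1.006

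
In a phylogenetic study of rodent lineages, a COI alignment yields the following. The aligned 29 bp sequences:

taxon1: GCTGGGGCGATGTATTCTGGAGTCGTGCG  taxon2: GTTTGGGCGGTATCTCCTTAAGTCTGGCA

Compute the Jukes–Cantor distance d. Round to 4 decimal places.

The sequences differ at 11 of 29 sites, so p = 11/29 ≈ 0.37931.
d = −(3/4) ln(1 − 4p/3) = −0.75 ln(1 − 0.505747) = −0.75 ln(0.494253)
  = −0.75 × (-0.704708) = 0.528531 substitutions/site.

0.5285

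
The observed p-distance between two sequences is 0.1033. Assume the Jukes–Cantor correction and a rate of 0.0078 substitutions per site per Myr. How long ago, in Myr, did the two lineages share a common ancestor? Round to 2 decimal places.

d = −(3/4) ln(1 − 4p/3) = −0.75 ln(1 − 0.137733) = −0.75 ln(0.862267)
  = −0.75 × (-0.148190) = 0.111143 substitutions/site.
Under a molecular clock d = 2μt, so t = d/(2μ) = 0.111143 / (2 × 0.0078) = 7.12 Myr.

7.12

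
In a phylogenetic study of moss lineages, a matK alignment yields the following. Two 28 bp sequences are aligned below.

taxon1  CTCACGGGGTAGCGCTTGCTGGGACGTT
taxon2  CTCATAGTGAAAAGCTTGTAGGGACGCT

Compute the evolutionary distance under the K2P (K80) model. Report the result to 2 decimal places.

0.43

Of 28 sites, 5 differences are transitions and 4 are transversions, so P = 5/28 ≈ 0.178571 and Q = 4/28 ≈ 0.142857.
Under the Kimura two-parameter model, d = −½ ln(1 − 2P − Q) − ¼ ln(1 − 2Q).
1 − 2P − Q = 0.500001, giving −½ ln(0.500001) = 0.346573.
1 − 2Q = 0.714286, giving −¼ ln(0.714286) = 0.084118.
d = 0.346573 + 0.084118 = 0.430691.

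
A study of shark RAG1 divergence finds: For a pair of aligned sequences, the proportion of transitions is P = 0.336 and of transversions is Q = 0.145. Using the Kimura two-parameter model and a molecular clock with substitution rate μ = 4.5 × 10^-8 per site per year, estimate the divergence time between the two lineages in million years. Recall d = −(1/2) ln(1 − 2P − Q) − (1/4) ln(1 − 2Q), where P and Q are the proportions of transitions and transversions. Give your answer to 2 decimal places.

10.39

Under the Kimura two-parameter model, d = −½ ln(1 − 2P − Q) − ¼ ln(1 − 2Q).
1 − 2P − Q = 0.183, giving −½ ln(0.183) = 0.849135.
1 − 2Q = 0.71, giving −¼ ln(0.71) = 0.085623.
d = 0.849135 + 0.085623 = 0.934758.
Under a molecular clock d = 2μt, so t = d/(2μ) = 0.934758 / (2 × 4.5 × 10^-8) = 10.39 million years.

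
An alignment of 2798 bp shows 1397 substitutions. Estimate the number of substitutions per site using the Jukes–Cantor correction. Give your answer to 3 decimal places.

0.822

p = 1397/2798 ≈ 0.499285.
d = −(3/4) ln(1 − 4p/3) = −0.75 ln(1 − 0.665713) = −0.75 ln(0.334287)
  = −0.75 × (-1.095755) = 0.821816 substitutions/site.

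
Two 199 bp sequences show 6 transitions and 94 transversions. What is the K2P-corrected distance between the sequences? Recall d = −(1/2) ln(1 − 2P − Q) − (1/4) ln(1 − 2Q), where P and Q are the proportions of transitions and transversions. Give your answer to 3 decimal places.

1.104

P = 6/199 ≈ 0.030151 and Q = 94/199 ≈ 0.472362.
Under the Kimura two-parameter model, d = −½ ln(1 − 2P − Q) − ¼ ln(1 − 2Q).
1 − 2P − Q = 0.467336, giving −½ ln(0.467336) = 0.380353.
1 − 2Q = 0.055276, giving −¼ ln(0.055276) = 0.723854.
d = 0.380353 + 0.723854 = 1.104207.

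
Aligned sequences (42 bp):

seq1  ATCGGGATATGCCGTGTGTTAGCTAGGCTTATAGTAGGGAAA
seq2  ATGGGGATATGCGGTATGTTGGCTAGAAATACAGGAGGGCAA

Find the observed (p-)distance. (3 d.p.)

The sequences differ at 10 of 42 positions (sites 3, 13, 16, 21, 27, 28, 29, 32, 35, 40).
p = 10/42 = 0.238095… ≈ 0.238 (to 3 d.p.).

0.238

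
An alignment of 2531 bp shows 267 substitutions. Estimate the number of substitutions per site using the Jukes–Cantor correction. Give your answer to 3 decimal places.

0.114

p = 267/2531 ≈ 0.105492.
d = −(3/4) ln(1 − 4p/3) = −0.75 ln(1 − 0.140656) = −0.75 ln(0.859344)
  = −0.75 × (-0.151586) = 0.113690 substitutions/site.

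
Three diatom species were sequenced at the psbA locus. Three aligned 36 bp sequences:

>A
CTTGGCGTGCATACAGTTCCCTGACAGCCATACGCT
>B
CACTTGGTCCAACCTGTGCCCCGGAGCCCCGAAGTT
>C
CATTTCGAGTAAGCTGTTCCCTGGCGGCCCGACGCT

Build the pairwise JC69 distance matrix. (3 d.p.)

A–B: 19/36 sites differ → p ≈ 0.527778, d = −0.75 ln(1 − 0.703704) = 0.912297 ≈ 0.912.
A–C: 12/36 sites differ → p ≈ 0.333333, d = −0.75 ln(1 − 0.444444) = 0.440839 ≈ 0.441.
B–C: 12/36 sites differ → p ≈ 0.333333, d = −0.75 ln(1 − 0.444444) = 0.440839 ≈ 0.441.

d(A,B) = 0.912, d(A,C) = 0.441, d(B,C) = 0.441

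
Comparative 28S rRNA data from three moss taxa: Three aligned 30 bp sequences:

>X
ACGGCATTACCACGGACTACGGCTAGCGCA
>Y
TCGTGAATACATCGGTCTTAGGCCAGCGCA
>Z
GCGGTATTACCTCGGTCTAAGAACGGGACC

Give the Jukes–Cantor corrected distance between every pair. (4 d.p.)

d(X,Y) = 0.4408, d(X,Z) = 0.5716, d(Y,Z) = 0.5716

X–Y: 10/30 sites differ → p ≈ 0.333333, d = −0.75 ln(1 − 0.444444) = 0.440839 ≈ 0.4408.
X–Z: 12/30 sites differ → p = 0.4, d = −0.75 ln(1 − 0.533333) = 0.571605 ≈ 0.5716.
Y–Z: 12/30 sites differ → p = 0.4, d = −0.75 ln(1 − 0.533333) = 0.571605 ≈ 0.5716.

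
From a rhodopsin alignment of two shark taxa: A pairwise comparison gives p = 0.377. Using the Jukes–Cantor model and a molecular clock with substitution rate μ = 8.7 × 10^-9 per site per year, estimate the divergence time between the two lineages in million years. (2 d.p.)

30.11

d = −(3/4) ln(1 − 4p/3) = −0.75 ln(1 − 0.502667) = −0.75 ln(0.497333)
  = −0.75 × (-0.698495) = 0.523871 substitutions/site.
Under a molecular clock d = 2μt, so t = d/(2μ) = 0.523871 / (2 × 8.7 × 10^-9) = 30.11 million years.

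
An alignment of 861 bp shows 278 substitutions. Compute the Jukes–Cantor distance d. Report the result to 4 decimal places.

p = 278/861 ≈ 0.32288.
d = −(3/4) ln(1 − 4p/3) = −0.75 ln(1 − 0.430507) = −0.75 ln(0.569493)
  = −0.75 × (-0.563009) = 0.422257 substitutions/site.

0.4223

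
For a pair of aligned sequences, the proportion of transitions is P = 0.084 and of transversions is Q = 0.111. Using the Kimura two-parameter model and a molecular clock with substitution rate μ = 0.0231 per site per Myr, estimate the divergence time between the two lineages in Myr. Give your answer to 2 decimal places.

Under the Kimura two-parameter model, d = −½ ln(1 − 2P − Q) − ¼ ln(1 − 2Q).
1 − 2P − Q = 0.721, giving −½ ln(0.721) = 0.163558.
1 − 2Q = 0.778, giving −¼ ln(0.778) = 0.062757.
d = 0.163558 + 0.062757 = 0.226315.
Under a molecular clock d = 2μt, so t = d/(2μ) = 0.226315 / (2 × 0.0231) = 4.90 Myr.

4.90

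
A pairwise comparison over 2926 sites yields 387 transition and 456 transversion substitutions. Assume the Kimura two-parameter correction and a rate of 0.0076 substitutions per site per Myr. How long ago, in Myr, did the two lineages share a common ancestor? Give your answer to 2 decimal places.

P = 387/2926 ≈ 0.132262 and Q = 456/2926 ≈ 0.155844.
Under the Kimura two-parameter model, d = −½ ln(1 − 2P − Q) − ¼ ln(1 − 2Q).
1 − 2P − Q = 0.579632, giving −½ ln(0.579632) = 0.272681.
1 − 2Q = 0.688312, giving −¼ ln(0.688312) = 0.093378.
d = 0.272681 + 0.093378 = 0.366059.
Under a molecular clock d = 2μt, so t = d/(2μ) = 0.366059 / (2 × 0.0076) = 24.08 Myr.

24.08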